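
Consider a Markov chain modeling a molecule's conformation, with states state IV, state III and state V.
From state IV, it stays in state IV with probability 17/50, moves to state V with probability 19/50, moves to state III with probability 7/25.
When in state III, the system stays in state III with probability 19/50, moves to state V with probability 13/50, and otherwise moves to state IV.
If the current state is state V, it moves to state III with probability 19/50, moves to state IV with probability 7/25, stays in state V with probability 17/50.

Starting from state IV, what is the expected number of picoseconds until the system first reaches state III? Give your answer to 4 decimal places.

Let t(s) be the expected number of picoseconds to first reach state III from state s, with t(state III) = 0. Conditioning on the first picosecond:
t(state IV) = 1 + 0.34·t(state IV) + 0.38·t(state V)
t(state V) = 1 + 0.28·t(state IV) + 0.34·t(state V)
Solving: t(state IV) = 3.1592, t(state V) = 2.8554.
Expected picoseconds from state IV to state III: 3.1592.

3.1592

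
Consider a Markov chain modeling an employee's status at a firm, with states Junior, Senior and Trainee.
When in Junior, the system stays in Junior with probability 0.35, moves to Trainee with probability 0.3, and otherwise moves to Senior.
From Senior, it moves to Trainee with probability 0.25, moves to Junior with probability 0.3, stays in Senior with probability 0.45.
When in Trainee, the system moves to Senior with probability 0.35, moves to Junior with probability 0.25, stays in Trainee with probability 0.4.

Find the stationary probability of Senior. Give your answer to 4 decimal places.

Let the stationary distribution be π with π = πP and π_1 + π_2 + π_3 = 1.
π_1 = 0.35·π_1 + 0.3·π_2 + 0.25·π_3
π_2 = 0.35·π_1 + 0.45·π_2 + 0.35·π_3
Solving with the normalization constraint gives π = (0.2994, 0.3889, 0.3117).
So the stationary probability of Senior is 0.3889.

0.3889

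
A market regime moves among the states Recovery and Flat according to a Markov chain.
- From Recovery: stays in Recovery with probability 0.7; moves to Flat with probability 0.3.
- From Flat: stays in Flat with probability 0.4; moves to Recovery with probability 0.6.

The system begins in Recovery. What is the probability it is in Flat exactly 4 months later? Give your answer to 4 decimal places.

0.3333

Propagate the distribution vector 4 months from Recovery.
After 0 months: (1.0000, 0.0000)
After 1 month: (0.7000, 0.3000)
After 2 months: (0.6700, 0.3300)
After 3 months: (0.6670, 0.3330)
After 4 months: (0.6667, 0.3333)
P(in Flat after 4 months) = 0.3333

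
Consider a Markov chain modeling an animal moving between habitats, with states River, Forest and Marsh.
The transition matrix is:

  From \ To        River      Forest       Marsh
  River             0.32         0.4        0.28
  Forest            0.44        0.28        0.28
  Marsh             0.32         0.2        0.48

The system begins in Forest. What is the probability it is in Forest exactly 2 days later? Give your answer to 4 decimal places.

Sum over the intermediate state after 1 day:
P = P(Forest→River)·P(River→Forest) + P(Forest→Forest)·P(Forest→Forest) + P(Forest→Marsh)·P(Marsh→Forest)
  = 0.44×0.4 + 0.28×0.28 + 0.28×0.2
  = 0.1760 + 0.0784 + 0.0560 = 0.3104

0.3104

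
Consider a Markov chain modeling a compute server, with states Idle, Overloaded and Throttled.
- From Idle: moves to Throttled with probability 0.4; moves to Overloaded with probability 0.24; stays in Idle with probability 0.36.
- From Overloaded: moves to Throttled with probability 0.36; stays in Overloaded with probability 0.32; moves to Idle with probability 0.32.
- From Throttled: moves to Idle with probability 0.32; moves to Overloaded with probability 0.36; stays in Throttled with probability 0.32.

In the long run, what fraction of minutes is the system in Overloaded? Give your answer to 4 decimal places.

Let the stationary distribution be π with π = πP and π_1 + π_2 + π_3 = 1.
π_1 = 0.36·π_1 + 0.32·π_2 + 0.32·π_3
π_2 = 0.24·π_1 + 0.32·π_2 + 0.36·π_3
Solving with the normalization constraint gives π = (0.3333, 0.3077, 0.3590).
So the stationary probability of Overloaded is 0.3077.

0.3077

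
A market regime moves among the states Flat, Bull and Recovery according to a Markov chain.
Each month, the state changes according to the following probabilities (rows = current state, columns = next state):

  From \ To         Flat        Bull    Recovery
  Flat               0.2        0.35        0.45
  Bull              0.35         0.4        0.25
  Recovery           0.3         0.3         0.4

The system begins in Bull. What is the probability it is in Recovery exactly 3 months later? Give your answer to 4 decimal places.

Propagate the distribution vector 3 months from Bull.
After 0 months: (0.0000, 1.0000, 0.0000)
After 1 month: (0.3500, 0.4000, 0.2500)
After 2 months: (0.2850, 0.3575, 0.3575)
After 3 months: (0.2894, 0.3500, 0.3606)
P(in Recovery after 3 months) = 0.3606

0.3606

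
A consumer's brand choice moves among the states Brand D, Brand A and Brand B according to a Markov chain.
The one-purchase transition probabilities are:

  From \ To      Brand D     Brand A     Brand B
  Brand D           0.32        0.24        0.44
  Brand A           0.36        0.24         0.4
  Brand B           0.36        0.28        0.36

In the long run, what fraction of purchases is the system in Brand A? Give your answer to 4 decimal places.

Let the stationary distribution be π with π = πP and π_1 + π_2 + π_3 = 1.
π_1 = 0.32·π_1 + 0.36·π_2 + 0.36·π_3
π_2 = 0.24·π_1 + 0.24·π_2 + 0.28·π_3
Solving with the normalization constraint gives π = (0.3462, 0.2559, 0.3979).
So the stationary probability of Brand A is 0.2559.

0.2559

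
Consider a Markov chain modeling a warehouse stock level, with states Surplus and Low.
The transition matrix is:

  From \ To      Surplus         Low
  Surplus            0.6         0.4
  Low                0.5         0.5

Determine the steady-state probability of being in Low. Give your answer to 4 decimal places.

0.4444

Let the stationary distribution be π with π = πP and π_1 + π_2 = 1.
π_1 = 0.6·π_1 + 0.5·π_2
Solving with the normalization constraint gives π = (0.5556, 0.4444).
So the stationary probability of Low is 0.4444.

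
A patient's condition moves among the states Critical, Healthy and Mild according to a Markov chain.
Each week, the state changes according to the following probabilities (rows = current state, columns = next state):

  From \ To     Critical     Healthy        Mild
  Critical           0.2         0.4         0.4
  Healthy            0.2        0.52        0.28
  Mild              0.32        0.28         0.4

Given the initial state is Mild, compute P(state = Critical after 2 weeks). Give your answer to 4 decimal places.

Sum over the intermediate state after 1 week:
P = P(Mild→Critical)·P(Critical→Critical) + P(Mild→Healthy)·P(Healthy→Critical) + P(Mild→Mild)·P(Mild→Critical)
  = 0.32×0.2 + 0.28×0.2 + 0.4×0.32
  = 0.0640 + 0.0560 + 0.1280 = 0.2480

0.2480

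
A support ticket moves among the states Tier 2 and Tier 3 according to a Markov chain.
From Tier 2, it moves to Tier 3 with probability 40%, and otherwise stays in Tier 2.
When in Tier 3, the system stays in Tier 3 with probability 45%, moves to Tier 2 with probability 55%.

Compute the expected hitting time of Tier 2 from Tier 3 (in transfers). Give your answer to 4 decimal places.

1.8182

Let t(s) be the expected number of transfers to first reach Tier 2 from state s, with t(Tier 2) = 0. Conditioning on the first transfer:
t(Tier 3) = 1 + 0.45·t(Tier 3)
Solving: t(Tier 3) = 1.8182.
Expected transfers from Tier 3 to Tier 2: 1.8182.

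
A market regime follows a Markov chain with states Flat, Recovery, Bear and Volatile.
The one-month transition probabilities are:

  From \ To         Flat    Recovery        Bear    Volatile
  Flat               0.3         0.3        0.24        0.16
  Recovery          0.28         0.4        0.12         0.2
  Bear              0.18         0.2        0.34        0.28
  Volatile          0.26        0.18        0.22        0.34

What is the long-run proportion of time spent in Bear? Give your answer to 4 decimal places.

Let the stationary distribution be π with π = πP and π_1 + π_2 + π_3 + π_4 = 1.
π_1 = 0.3·π_1 + 0.28·π_2 + 0.18·π_3 + 0.26·π_4
π_2 = 0.3·π_1 + 0.4·π_2 + 0.2·π_3 + 0.18·π_4
π_3 = 0.24·π_1 + 0.12·π_2 + 0.34·π_3 + 0.22·π_4
Solving with the normalization constraint gives π = (0.2579, 0.2762, 0.2245, 0.2414).
So the stationary probability of Bear is 0.2245.

0.2245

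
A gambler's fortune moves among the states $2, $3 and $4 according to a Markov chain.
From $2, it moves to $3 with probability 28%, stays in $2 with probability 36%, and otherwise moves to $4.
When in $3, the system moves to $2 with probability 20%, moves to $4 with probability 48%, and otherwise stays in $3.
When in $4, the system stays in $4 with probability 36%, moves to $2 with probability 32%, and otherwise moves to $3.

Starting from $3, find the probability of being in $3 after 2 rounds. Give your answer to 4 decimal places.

Sum over the intermediate state after 1 round:
P = P($3→$2)·P($2→$3) + P($3→$3)·P($3→$3) + P($3→$4)·P($4→$3)
  = 0.2×0.28 + 0.32×0.32 + 0.48×0.32
  = 0.0560 + 0.1024 + 0.1536 = 0.3120

0.3120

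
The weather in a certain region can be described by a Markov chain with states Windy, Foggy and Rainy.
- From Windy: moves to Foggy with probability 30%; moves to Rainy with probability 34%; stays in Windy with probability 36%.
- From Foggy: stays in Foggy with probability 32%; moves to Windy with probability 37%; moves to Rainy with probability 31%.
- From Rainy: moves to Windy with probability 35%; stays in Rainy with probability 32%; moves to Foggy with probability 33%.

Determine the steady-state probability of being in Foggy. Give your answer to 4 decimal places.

0.3160

Let the stationary distribution be π with π = πP and π_1 + π_2 + π_3 = 1.
π_1 = 0.36·π_1 + 0.37·π_2 + 0.35·π_3
π_2 = 0.3·π_1 + 0.32·π_2 + 0.33·π_3
Solving with the normalization constraint gives π = (0.3599, 0.3160, 0.3240).
So the stationary probability of Foggy is 0.3160.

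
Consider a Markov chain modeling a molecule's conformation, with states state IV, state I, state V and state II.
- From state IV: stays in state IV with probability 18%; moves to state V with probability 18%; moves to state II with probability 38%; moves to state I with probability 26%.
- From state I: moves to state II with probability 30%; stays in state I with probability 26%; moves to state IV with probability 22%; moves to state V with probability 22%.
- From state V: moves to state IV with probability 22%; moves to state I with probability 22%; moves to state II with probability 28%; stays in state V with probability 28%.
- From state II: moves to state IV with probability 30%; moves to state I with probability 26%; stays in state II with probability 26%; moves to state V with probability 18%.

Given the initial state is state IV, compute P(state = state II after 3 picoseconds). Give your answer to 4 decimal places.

0.3035

Propagate the distribution vector 3 picoseconds from state IV.
After 0 picoseconds: (1.0000, 0.0000, 0.0000, 0.0000)
After 1 picosecond: (0.1800, 0.2600, 0.1800, 0.3800)
After 2 picoseconds: (0.2432, 0.2528, 0.2084, 0.2956)
After 3 picoseconds: (0.2339, 0.2517, 0.2110, 0.3035)
P(in state II after 3 picoseconds) = 0.3035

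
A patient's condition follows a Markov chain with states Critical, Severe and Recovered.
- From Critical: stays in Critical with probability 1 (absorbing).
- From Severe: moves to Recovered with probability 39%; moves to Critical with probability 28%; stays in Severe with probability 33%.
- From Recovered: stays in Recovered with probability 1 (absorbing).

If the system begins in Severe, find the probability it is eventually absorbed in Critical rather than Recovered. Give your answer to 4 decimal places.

0.4179

Let h(s) be the probability of absorption at Critical starting from transient state s. Then h(Critical) = 1 and h(Recovered) = 0. By first-step analysis:
h(Severe) = 0.28·1 + 0.33·h(Severe) + 0.39·0
Solving: h(Severe) = 0.4179.
Starting from Severe, the probability is 0.4179.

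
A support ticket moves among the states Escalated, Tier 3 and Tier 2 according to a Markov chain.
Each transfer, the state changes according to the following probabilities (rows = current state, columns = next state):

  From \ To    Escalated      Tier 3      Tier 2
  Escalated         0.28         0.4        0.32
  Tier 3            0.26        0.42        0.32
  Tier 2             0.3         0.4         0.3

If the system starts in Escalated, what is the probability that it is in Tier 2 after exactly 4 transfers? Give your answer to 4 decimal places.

Propagate the distribution vector 4 transfers from Escalated.
After 0 transfers: (1.0000, 0.0000, 0.0000)
After 1 transfer: (0.2800, 0.4000, 0.3200)
After 2 transfers: (0.2784, 0.4080, 0.3136)
After 3 transfers: (0.2781, 0.4082, 0.3137)
After 4 transfers: (0.2781, 0.4082, 0.3137)
P(in Tier 2 after 4 transfers) = 0.3137

0.3137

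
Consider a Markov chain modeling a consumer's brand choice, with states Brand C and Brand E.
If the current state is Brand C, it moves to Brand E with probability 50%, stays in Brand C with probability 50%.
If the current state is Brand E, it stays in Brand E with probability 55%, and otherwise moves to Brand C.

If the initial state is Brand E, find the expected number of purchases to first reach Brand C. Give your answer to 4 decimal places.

2.2222

Let t(s) be the expected number of purchases to first reach Brand C from state s, with t(Brand C) = 0. Conditioning on the first purchase:
t(Brand E) = 1 + 0.55·t(Brand E)
Solving: t(Brand E) = 2.2222.
Expected purchases from Brand E to Brand C: 2.2222.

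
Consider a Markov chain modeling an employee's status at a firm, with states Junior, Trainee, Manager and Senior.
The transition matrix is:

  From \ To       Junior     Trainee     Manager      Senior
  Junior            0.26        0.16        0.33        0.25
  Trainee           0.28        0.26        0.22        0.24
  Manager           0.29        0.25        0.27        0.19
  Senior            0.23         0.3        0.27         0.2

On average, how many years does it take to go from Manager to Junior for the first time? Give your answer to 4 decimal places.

Let t(s) be the expected number of years to first reach Junior from state s, with t(Junior) = 0. Conditioning on the first year:
t(Trainee) = 1 + 0.26·t(Trainee) + 0.22·t(Manager) + 0.24·t(Senior)
t(Manager) = 1 + 0.25·t(Trainee) + 0.27·t(Manager) + 0.19·t(Senior)
t(Senior) = 1 + 0.3·t(Trainee) + 0.27·t(Manager) + 0.2·t(Senior)
Solving: t(Trainee) = 3.6836, t(Manager) = 3.6356, t(Senior) = 3.8583.
Expected years from Manager to Junior: 3.6356.

3.6356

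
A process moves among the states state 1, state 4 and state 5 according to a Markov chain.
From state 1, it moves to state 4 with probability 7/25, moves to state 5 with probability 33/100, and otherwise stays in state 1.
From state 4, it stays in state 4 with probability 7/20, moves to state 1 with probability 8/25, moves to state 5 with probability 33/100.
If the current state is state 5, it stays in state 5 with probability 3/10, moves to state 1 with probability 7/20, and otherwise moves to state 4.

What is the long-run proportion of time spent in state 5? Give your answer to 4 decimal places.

0.3204

Let the stationary distribution be π with π = πP and π_1 + π_2 + π_3 = 1.
π_1 = 0.39·π_1 + 0.32·π_2 + 0.35·π_3
π_2 = 0.28·π_1 + 0.35·π_2 + 0.35·π_3
Solving with the normalization constraint gives π = (0.3544, 0.3252, 0.3204).
So the stationary probability of state 5 is 0.3204.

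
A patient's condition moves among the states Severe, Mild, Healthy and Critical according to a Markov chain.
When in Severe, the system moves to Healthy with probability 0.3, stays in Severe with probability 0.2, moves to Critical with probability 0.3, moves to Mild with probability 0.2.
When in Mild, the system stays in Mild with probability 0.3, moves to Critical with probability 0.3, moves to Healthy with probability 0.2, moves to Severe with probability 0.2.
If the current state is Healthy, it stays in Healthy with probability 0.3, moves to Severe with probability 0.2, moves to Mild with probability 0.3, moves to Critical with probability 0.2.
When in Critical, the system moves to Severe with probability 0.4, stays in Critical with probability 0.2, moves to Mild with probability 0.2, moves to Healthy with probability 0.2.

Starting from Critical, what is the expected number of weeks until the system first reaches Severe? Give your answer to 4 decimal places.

3.2661

Let t(s) be the expected number of weeks to first reach Severe from state s, with t(Severe) = 0. Conditioning on the first week:
t(Mild) = 1 + 0.3·t(Mild) + 0.2·t(Healthy) + 0.3·t(Critical)
t(Healthy) = 1 + 0.3·t(Mild) + 0.3·t(Healthy) + 0.2·t(Critical)
t(Critical) = 1 + 0.2·t(Mild) + 0.2·t(Healthy) + 0.2·t(Critical)
Solving: t(Mild) = 3.9919, t(Healthy) = 4.0726, t(Critical) = 3.2661.
Expected weeks from Critical to Severe: 3.2661.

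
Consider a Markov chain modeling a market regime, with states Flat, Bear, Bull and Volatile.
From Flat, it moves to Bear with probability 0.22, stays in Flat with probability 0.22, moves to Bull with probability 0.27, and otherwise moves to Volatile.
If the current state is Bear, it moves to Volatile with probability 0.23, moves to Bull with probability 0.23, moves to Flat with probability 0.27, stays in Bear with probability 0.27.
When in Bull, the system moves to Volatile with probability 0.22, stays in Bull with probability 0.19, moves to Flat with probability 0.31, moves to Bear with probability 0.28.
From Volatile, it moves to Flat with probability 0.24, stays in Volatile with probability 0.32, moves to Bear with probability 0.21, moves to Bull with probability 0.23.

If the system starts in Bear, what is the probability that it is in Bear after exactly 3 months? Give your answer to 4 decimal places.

0.2435

Propagate the distribution vector 3 months from Bear.
After 0 months: (0.0000, 1.0000, 0.0000, 0.0000)
After 1 month: (0.2700, 0.2700, 0.2300, 0.2300)
After 2 months: (0.2588, 0.2450, 0.2316, 0.2646)
After 3 months: (0.2584, 0.2435, 0.2311, 0.2670)
P(in Bear after 3 months) = 0.2435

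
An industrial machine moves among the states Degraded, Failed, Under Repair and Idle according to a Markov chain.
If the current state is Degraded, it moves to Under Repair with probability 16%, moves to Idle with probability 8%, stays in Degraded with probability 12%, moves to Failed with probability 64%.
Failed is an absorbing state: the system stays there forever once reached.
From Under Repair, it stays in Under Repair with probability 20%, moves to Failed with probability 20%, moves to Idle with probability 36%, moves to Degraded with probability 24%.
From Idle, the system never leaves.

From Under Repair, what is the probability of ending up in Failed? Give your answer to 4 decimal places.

Let h(s) be the probability of absorption at Failed starting from transient state s. Then h(Failed) = 1 and h(Idle) = 0. By first-step analysis:
h(Degraded) = 0.12·h(Degraded) + 0.64·1 + 0.16·h(Under Repair) + 0.08·0
h(Under Repair) = 0.24·h(Degraded) + 0.2·1 + 0.2·h(Under Repair) + 0.36·0
Solving: h(Degraded) = 0.8173, h(Under Repair) = 0.4952.
Starting from Under Repair, the probability is 0.4952.

0.4952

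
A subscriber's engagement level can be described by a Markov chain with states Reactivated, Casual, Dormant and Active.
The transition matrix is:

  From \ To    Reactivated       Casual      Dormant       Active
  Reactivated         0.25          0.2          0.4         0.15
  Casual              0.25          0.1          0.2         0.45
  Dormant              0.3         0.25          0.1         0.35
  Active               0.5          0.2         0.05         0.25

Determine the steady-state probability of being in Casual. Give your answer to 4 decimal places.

0.1911

Let the stationary distribution be π with π = πP and π_1 + π_2 + π_3 + π_4 = 1.
π_1 = 0.25·π_1 + 0.25·π_2 + 0.3·π_3 + 0.5·π_4
π_2 = 0.2·π_1 + 0.1·π_2 + 0.25·π_3 + 0.2·π_4
π_3 = 0.4·π_1 + 0.2·π_2 + 0.1·π_3 + 0.05·π_4
Solving with the normalization constraint gives π = (0.3291, 0.1911, 0.2041, 0.2757).
So the stationary probability of Casual is 0.1911.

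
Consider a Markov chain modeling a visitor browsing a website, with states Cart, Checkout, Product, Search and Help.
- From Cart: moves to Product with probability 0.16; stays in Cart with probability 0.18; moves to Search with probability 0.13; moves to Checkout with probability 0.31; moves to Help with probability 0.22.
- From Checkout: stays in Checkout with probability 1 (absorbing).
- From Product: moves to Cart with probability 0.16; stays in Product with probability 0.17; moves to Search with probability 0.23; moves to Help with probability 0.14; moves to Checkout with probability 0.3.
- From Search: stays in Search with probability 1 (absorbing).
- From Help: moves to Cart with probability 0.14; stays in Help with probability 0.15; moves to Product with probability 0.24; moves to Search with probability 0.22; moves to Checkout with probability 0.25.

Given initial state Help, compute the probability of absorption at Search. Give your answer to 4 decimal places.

0.4362

Let h(s) be the probability of absorption at Search starting from transient state s. Then h(Search) = 1 and h(Checkout) = 0. By first-step analysis:
h(Cart) = 0.18·h(Cart) + 0.31·0 + 0.16·h(Product) + 0.13·1 + 0.22·h(Help)
h(Product) = 0.16·h(Cart) + 0.3·0 + 0.17·h(Product) + 0.23·1 + 0.14·h(Help)
h(Help) = 0.14·h(Cart) + 0.25·0 + 0.24·h(Product) + 0.22·1 + 0.15·h(Help)
Solving: h(Cart) = 0.3574, h(Product) = 0.4196, h(Help) = 0.4362.
Starting from Help, the probability is 0.4362.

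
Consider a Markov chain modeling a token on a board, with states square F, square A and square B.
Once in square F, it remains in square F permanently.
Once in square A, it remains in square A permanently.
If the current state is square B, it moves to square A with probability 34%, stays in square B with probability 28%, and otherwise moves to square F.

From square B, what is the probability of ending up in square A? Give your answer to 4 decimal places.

0.4722

Let h(s) be the probability of absorption at square A starting from transient state s. Then h(square A) = 1 and h(square F) = 0. By first-step analysis:
h(square B) = 0.38·0 + 0.34·1 + 0.28·h(square B)
Solving: h(square B) = 0.4722.
Starting from square B, the probability is 0.4722.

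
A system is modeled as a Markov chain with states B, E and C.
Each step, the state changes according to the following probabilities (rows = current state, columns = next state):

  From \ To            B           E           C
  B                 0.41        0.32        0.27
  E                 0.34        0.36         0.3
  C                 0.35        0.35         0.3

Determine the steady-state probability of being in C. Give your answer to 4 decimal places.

Let the stationary distribution be π with π = πP and π_1 + π_2 + π_3 = 1.
π_1 = 0.41·π_1 + 0.34·π_2 + 0.35·π_3
π_2 = 0.32·π_1 + 0.36·π_2 + 0.35·π_3
Solving with the normalization constraint gives π = (0.3687, 0.3424, 0.2889).
So the stationary probability of C is 0.2889.

0.2889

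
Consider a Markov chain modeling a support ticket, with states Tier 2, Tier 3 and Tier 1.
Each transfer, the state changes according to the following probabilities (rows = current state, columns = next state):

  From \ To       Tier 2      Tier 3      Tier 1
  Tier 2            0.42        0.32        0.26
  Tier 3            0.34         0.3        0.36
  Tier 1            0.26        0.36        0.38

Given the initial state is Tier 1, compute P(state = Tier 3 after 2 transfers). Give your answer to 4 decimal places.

Sum over the intermediate state after 1 transfer:
P = P(Tier 1→Tier 2)·P(Tier 2→Tier 3) + P(Tier 1→Tier 3)·P(Tier 3→Tier 3) + P(Tier 1→Tier 1)·P(Tier 1→Tier 3)
  = 0.26×0.32 + 0.36×0.3 + 0.38×0.36
  = 0.0832 + 0.1080 + 0.1368 = 0.3280

0.3280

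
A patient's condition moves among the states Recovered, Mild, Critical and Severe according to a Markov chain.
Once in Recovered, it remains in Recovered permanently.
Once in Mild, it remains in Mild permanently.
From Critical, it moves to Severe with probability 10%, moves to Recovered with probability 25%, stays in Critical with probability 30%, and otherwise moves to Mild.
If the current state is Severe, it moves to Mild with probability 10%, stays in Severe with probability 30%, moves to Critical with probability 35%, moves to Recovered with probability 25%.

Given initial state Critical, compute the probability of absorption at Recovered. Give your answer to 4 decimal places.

Let h(s) be the probability of absorption at Recovered starting from transient state s. Then h(Recovered) = 1 and h(Mild) = 0. By first-step analysis:
h(Critical) = 0.25·1 + 0.35·0 + 0.3·h(Critical) + 0.1·h(Severe)
h(Severe) = 0.25·1 + 0.1·0 + 0.35·h(Critical) + 0.3·h(Severe)
Solving: h(Critical) = 0.4396, h(Severe) = 0.5769.
Starting from Critical, the probability is 0.4396.

0.4396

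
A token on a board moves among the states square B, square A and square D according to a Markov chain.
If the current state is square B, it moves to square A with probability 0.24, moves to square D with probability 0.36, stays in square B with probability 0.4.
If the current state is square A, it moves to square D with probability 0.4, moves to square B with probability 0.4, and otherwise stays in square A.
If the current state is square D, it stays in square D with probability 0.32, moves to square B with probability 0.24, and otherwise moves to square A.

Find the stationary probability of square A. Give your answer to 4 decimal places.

0.2996

Let the stationary distribution be π with π = πP and π_1 + π_2 + π_3 = 1.
π_1 = 0.4·π_1 + 0.4·π_2 + 0.24·π_3
π_2 = 0.24·π_1 + 0.2·π_2 + 0.44·π_3
Solving with the normalization constraint gives π = (0.3428, 0.2996, 0.3577).
So the stationary probability of square A is 0.2996.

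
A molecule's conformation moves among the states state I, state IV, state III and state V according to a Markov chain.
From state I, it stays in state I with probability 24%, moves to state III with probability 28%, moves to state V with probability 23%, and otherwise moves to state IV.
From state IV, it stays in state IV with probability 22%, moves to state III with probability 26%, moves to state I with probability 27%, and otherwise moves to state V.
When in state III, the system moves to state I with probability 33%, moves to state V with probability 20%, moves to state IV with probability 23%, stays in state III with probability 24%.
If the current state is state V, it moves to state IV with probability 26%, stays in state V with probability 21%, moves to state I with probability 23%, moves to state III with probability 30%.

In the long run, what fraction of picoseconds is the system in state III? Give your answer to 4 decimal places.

0.2689

Let the stationary distribution be π with π = πP and π_1 + π_2 + π_3 + π_4 = 1.
π_1 = 0.24·π_1 + 0.27·π_2 + 0.33·π_3 + 0.23·π_4
π_2 = 0.25·π_1 + 0.22·π_2 + 0.23·π_3 + 0.26·π_4
π_3 = 0.28·π_1 + 0.26·π_2 + 0.24·π_3 + 0.3·π_4
Solving with the normalization constraint gives π = (0.2692, 0.2397, 0.2689, 0.2223).
So the stationary probability of state III is 0.2689.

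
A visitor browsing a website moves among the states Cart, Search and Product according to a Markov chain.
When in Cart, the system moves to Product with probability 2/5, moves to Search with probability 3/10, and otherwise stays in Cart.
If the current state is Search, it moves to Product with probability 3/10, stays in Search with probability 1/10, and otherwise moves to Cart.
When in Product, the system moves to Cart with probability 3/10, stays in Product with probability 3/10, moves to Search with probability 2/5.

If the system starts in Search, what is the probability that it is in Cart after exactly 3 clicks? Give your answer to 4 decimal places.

Propagate the distribution vector 3 clicks from Search.
After 0 clicks: (0.0000, 1.0000, 0.0000)
After 1 click: (0.6000, 0.1000, 0.3000)
After 2 clicks: (0.3300, 0.3100, 0.3600)
After 3 clicks: (0.3930, 0.2740, 0.3330)
P(in Cart after 3 clicks) = 0.3930

0.3930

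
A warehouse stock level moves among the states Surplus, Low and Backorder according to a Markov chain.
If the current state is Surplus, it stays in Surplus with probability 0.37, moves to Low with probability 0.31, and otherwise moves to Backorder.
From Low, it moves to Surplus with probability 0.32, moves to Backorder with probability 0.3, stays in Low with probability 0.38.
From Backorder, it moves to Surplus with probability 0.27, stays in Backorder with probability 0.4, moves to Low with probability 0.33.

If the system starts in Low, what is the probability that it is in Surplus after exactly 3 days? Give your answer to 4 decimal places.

0.3192

Propagate the distribution vector 3 days from Low.
After 0 days: (0.0000, 1.0000, 0.0000)
After 1 day: (0.3200, 0.3800, 0.3000)
After 2 days: (0.3210, 0.3426, 0.3364)
After 3 days: (0.3192, 0.3407, 0.3401)
P(in Surplus after 3 days) = 0.3192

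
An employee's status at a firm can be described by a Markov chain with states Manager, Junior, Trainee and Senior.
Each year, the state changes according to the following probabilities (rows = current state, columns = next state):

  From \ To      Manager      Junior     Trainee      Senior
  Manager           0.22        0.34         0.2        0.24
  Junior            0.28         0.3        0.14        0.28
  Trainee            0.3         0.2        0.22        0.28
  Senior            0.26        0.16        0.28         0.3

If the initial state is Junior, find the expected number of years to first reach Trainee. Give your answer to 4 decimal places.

5.1531

Let t(s) be the expected number of years to first reach Trainee from state s, with t(Trainee) = 0. Conditioning on the first year:
t(Manager) = 1 + 0.22·t(Manager) + 0.34·t(Junior) + 0.24·t(Senior)
t(Junior) = 1 + 0.28·t(Manager) + 0.3·t(Junior) + 0.28·t(Senior)
t(Senior) = 1 + 0.26·t(Manager) + 0.16·t(Junior) + 0.3·t(Senior)
Solving: t(Manager) = 4.8890, t(Junior) = 5.1531, t(Senior) = 4.4223.
Expected years from Junior to Trainee: 5.1531.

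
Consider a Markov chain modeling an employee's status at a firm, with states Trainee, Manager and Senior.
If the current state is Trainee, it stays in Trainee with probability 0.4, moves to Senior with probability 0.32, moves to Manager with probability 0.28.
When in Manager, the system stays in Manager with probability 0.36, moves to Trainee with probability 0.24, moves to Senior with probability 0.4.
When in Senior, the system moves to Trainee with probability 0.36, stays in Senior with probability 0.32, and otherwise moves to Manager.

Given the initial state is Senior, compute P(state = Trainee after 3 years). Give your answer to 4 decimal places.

0.3352

Propagate the distribution vector 3 years from Senior.
After 0 years: (0.0000, 0.0000, 1.0000)
After 1 year: (0.3600, 0.3200, 0.3200)
After 2 years: (0.3360, 0.3184, 0.3456)
After 3 years: (0.3352, 0.3193, 0.3455)
P(in Trainee after 3 years) = 0.3352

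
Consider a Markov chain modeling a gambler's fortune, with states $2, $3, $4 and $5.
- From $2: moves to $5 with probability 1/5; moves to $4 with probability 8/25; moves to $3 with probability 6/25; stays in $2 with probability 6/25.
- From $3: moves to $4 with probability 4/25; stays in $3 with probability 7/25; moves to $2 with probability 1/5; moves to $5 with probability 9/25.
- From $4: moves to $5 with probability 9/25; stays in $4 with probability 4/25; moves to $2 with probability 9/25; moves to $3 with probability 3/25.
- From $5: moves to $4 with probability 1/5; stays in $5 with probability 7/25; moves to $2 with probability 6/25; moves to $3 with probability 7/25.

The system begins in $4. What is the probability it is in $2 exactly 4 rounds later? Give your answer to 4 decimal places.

0.2561

Propagate the distribution vector 4 rounds from $4.
After 0 rounds: (0.0000, 0.0000, 1.0000, 0.0000)
After 1 round: (0.3600, 0.1200, 0.1600, 0.3600)
After 2 rounds: (0.2544, 0.2400, 0.2320, 0.2736)
After 3 rounds: (0.2582, 0.2327, 0.2116, 0.2974)
After 4 rounds: (0.2561, 0.2358, 0.2132, 0.2949)
P(in $2 after 4 rounds) = 0.2561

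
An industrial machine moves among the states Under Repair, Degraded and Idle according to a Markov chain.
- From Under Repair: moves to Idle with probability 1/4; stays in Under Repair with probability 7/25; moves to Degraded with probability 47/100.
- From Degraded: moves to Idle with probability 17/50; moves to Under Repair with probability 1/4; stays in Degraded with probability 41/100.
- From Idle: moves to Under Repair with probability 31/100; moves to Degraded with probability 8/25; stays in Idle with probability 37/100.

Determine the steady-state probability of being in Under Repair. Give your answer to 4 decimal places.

0.2778

Let the stationary distribution be π with π = πP and π_1 + π_2 + π_3 = 1.
π_1 = 0.28·π_1 + 0.25·π_2 + 0.31·π_3
π_2 = 0.47·π_1 + 0.41·π_2 + 0.32·π_3
Solving with the normalization constraint gives π = (0.2778, 0.3974, 0.3247).
So the stationary probability of Under Repair is 0.2778.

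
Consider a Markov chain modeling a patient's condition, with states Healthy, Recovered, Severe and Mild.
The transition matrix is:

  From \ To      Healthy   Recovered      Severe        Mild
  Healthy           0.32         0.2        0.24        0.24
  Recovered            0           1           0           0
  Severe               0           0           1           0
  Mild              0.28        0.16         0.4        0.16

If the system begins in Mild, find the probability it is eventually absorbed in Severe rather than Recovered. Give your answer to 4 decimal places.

Let h(s) be the probability of absorption at Severe starting from transient state s. Then h(Severe) = 1 and h(Recovered) = 0. By first-step analysis:
h(Healthy) = 0.32·h(Healthy) + 0.2·0 + 0.24·1 + 0.24·h(Mild)
h(Mild) = 0.28·h(Healthy) + 0.16·0 + 0.4·1 + 0.16·h(Mild)
Solving: h(Healthy) = 0.5905, h(Mild) = 0.6730.
Starting from Mild, the probability is 0.6730.

0.6730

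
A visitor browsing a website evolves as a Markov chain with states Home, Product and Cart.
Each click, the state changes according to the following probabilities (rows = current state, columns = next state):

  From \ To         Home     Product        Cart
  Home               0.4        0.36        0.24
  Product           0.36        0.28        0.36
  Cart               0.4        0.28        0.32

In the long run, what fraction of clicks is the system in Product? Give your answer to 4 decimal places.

0.3110

Let the stationary distribution be π with π = πP and π_1 + π_2 + π_3 = 1.
π_1 = 0.4·π_1 + 0.36·π_2 + 0.4·π_3
π_2 = 0.36·π_1 + 0.28·π_2 + 0.28·π_3
Solving with the normalization constraint gives π = (0.3876, 0.3110, 0.3014).
So the stationary probability of Product is 0.3110.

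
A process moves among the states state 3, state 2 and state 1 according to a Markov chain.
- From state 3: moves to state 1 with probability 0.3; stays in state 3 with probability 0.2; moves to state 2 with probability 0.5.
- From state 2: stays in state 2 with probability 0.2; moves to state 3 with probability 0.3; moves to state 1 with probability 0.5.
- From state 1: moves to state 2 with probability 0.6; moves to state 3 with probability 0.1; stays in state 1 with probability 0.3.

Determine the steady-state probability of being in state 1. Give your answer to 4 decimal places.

Let the stationary distribution be π with π = πP and π_1 + π_2 + π_3 = 1.
π_1 = 0.2·π_1 + 0.3·π_2 + 0.1·π_3
π_2 = 0.5·π_1 + 0.2·π_2 + 0.6·π_3
Solving with the normalization constraint gives π = (0.2031, 0.4141, 0.3828).
So the stationary probability of state 1 is 0.3828.

0.3828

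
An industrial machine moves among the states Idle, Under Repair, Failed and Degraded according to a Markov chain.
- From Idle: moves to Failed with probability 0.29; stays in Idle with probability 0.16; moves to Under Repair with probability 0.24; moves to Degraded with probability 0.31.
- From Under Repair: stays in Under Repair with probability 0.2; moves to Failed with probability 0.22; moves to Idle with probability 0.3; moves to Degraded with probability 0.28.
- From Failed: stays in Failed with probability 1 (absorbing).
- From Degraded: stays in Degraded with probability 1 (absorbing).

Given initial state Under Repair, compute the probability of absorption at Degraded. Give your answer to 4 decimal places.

0.5470

Let h(s) be the probability of absorption at Degraded starting from transient state s. Then h(Degraded) = 1 and h(Failed) = 0. By first-step analysis:
h(Idle) = 0.16·h(Idle) + 0.24·h(Under Repair) + 0.29·0 + 0.31·1
h(Under Repair) = 0.3·h(Idle) + 0.2·h(Under Repair) + 0.22·0 + 0.28·1
Solving: h(Idle) = 0.5253, h(Under Repair) = 0.5470.
Starting from Under Repair, the probability is 0.5470.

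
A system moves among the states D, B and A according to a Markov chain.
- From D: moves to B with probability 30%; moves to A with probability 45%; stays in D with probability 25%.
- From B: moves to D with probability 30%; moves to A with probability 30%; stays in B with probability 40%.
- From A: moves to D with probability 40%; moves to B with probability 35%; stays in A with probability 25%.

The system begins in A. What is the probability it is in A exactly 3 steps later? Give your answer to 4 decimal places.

Propagate the distribution vector 3 steps from A.
After 0 steps: (0.0000, 0.0000, 1.0000)
After 1 step: (0.4000, 0.3500, 0.2500)
After 2 steps: (0.3050, 0.3475, 0.3475)
After 3 steps: (0.3195, 0.3521, 0.3284)
P(in A after 3 steps) = 0.3284

0.3284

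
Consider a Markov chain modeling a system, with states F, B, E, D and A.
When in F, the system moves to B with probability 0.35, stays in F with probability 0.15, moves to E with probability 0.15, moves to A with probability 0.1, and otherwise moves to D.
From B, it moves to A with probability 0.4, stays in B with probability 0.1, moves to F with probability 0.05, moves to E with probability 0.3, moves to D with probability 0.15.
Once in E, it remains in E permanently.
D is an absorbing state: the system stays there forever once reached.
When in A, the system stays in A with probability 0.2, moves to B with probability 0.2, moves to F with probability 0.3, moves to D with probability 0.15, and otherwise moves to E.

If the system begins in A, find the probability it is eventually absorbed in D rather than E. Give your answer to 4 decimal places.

Let h(s) be the probability of absorption at D starting from transient state s. Then h(D) = 1 and h(E) = 0. By first-step analysis:
h(F) = 0.15·h(F) + 0.35·h(B) + 0.15·0 + 0.25·1 + 0.1·h(A)
h(B) = 0.05·h(F) + 0.1·h(B) + 0.3·0 + 0.15·1 + 0.4·h(A)
h(A) = 0.3·h(F) + 0.2·h(B) + 0.15·0 + 0.15·1 + 0.2·h(A)
Solving: h(F) = 0.5207, h(B) = 0.4114, h(A) = 0.4856.
Starting from A, the probability is 0.4856.

0.4856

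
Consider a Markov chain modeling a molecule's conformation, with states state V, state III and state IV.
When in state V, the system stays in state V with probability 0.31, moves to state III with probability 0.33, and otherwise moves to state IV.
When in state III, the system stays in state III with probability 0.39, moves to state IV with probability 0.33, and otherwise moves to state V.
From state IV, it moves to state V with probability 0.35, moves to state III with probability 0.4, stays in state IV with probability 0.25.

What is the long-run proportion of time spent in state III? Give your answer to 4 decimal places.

0.3745

Let the stationary distribution be π with π = πP and π_1 + π_2 + π_3 = 1.
π_1 = 0.31·π_1 + 0.28·π_2 + 0.35·π_3
π_2 = 0.33·π_1 + 0.39·π_2 + 0.4·π_3
Solving with the normalization constraint gives π = (0.3113, 0.3745, 0.3142).
So the stationary probability of state III is 0.3745.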